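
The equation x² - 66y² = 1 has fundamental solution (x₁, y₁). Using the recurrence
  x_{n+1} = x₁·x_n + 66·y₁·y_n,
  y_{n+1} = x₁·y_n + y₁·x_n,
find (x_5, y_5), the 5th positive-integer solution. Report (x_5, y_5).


Step 1: Find the fundamental solution (x₁, y₁) of x² - 66y² = 1.
  Expand √66 as a continued fraction. a₀ = ⌊√66⌋ = 8; iterate m_{k+1} = d_k·a_k − m_k, d_{k+1} = (66 − m_{k+1}²)/d_k, a_{k+1} = ⌊(a₀ + m_{k+1})/d_{k+1}⌋ (starting m₀ = 0, d₀ = 1), with convergents p_k = a_k·p_{k-1} + p_{k-2}, q_k = a_k·q_{k-1} + q_{k-2} (p₋₁ = 1, q₋₁ = 0):
  k = 0: a₀ = 8; p₀/q₀ = 8/1; p₀² − 66·q₀² = 64 − 66 = -2.
  k = 1: m = 8, d = 2, a = ⌊(8 + 8)/2⌋ = 8; p/q = (8·8 + 1)/(8·1 + 0) = 65/8; p² − 66·q² = 4225 − 4224 = 1.
  The first convergent with p² − 66·q² = 1 gives the fundamental solution (x₁, y₁) = (65, 8).
Step 2: Apply the recurrence (x_{n+1}, y_{n+1}) = (x₁x_n + 66y₁y_n, x₁y_n + y₁x_n) repeatedly.
  From (x_1, y_1) = (65, 8): x_2 = 65·65 + 66·8·8 = 8449; y_2 = 65·8 + 8·65 = 1040.
  From (x_2, y_2) = (8449, 1040): x_3 = 65·8449 + 66·8·1040 = 1098305; y_3 = 65·1040 + 8·8449 = 135192.
  From (x_3, y_3) = (1098305, 135192): x_4 = 65·1098305 + 66·8·135192 = 142771201; y_4 = 65·135192 + 8·1098305 = 17573920.
  From (x_4, y_4) = (142771201, 17573920): x_5 = 65·142771201 + 66·8·17573920 = 18559157825; y_5 = 65·17573920 + 8·142771201 = 2284474408.
Step 3: Verify x_5² - 66·y_5² = 344442339173258730625 - 344442339173258730624 = 1 (should be 1). ✓

(x_1, y_1) = (65, 8); (x_5, y_5) = (18559157825, 2284474408).


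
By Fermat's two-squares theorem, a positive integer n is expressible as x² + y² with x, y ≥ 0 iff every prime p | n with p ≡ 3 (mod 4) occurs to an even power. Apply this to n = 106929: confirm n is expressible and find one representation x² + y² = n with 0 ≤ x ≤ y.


Step 1: Factor n = 106929 = 3^2 · 109^2.
Step 2: Check the mod-4 condition on each prime factor: 3 ≡ 3 (mod 4), exponent 2 (must be even); 109 ≡ 1 (mod 4), exponent 2.
All primes ≡ 3 (mod 4) appear to even exponent (or don't appear), so by the two-squares theorem n IS expressible as a sum of two squares.
Step 3: Build a representation. Group n = k² · m with k = 3 and m = 109 · 109 = 11881 (a product of primes ≡ 1 (mod 4)); a representation of m scales to one of n via (k·x)² + (k·y)² = k²(x² + y²). Each prime p ≡ 1 (mod 4) is itself a sum of two squares; find a² by testing p − a² for a perfect square:
  109: 109 − 1² = 108, 109 − 2² = 105, 109 − 3² = 100 = 10² ⇒ 109 = 3² + 10².
  Combine using the Brahmagupta–Fibonacci identity (a² + b²)(c² + d²) = (ac − bd)² + (ad + bc)² = (ac + bd)² + (ad − bc)²:
  109 · 109 = 11881: from (3² + 10²)(3² + 10²), take (3·3 − 10·10, 3·10 + 10·3) = (9 − 100, 30 + 30) = (-91, 60); dropping signs (only squares matter) gives (91, 60); check 91² + 60² = 8281 + 3600 = 11881 ✓.
  Scale by k = 3: (3·91, 3·60) = (273, 180).
Step 4: Order so x ≤ y and verify: 180² + 273² = 32400 + 74529 = 106929 = n. ✓

n = 106929 = 180² + 273² (one valid representation with x ≤ y).


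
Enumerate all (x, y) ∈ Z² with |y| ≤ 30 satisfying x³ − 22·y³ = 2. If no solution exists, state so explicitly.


The equation is x³ - 22y³ = 2. For fixed y, x³ = 22·y³ + 2, so a solution requires the RHS to be a perfect cube.
Strategy: iterate y from -30 to 30, compute RHS = 22·y³ + 2, and check whether it is a (positive or negative) perfect cube.
Check small values of y:
  y = 0: RHS = 2 is not a perfect cube.
  y = 1: RHS = 24 is not a perfect cube.
  y = -1: RHS = -20 is not a perfect cube.
  y = 2: RHS = 178 is not a perfect cube.
  y = -2: RHS = -174 is not a perfect cube.
  y = 3: RHS = 596 is not a perfect cube.
  y = -3: RHS = -592 is not a perfect cube.
Continuing the search up to |y| = 30 finds no solutions either.
No (x, y) in the scanned range satisfies the equation.

No integer solutions with |y| ≤ 30.


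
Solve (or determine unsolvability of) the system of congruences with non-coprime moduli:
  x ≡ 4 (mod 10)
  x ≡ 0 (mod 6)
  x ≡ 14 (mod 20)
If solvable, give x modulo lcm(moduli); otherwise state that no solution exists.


Moduli 10, 6, 20 are not pairwise coprime, so CRT works modulo lcm(m_i) when all pairwise compatibility conditions hold.
Pairwise compatibility: gcd(m_i, m_j) must divide a_i - a_j for every pair.
Merge one congruence at a time:
  Start: x ≡ 4 (mod 10).
  Combine with x ≡ 0 (mod 6): gcd(10, 6) = 2; 0 - 4 = -4, which IS divisible by 2, so compatible.
    Write x = 4 + 10·t and substitute into x ≡ 0 (mod 6): 10·t ≡ 0 − 4 = -4 (mod 6).
    Divide the congruence (and modulus) by g = 2: 5·t ≡ -2 (mod 3).
    Reduce coefficients mod 3: 2·t ≡ 1 (mod 3).
    The inverse of 2 mod 3 is 2 (since 2·2 = 4 = 1·3 + 1), so t ≡ 2·1 = 2 ≡ 2 (mod 3).
    Then x = 4 + 10·2 = 24, valid modulo lcm(10, 6) = 30: x ≡ 24 (mod 30).
  Combine with x ≡ 14 (mod 20): gcd(30, 20) = 10; 14 - 24 = -10, which IS divisible by 10, so compatible.
    Write x = 24 + 30·t and substitute into x ≡ 14 (mod 20): 30·t ≡ 14 − 24 = -10 (mod 20).
    Divide the congruence (and modulus) by g = 10: 3·t ≡ -1 (mod 2).
    Reduce coefficients mod 2: 1·t ≡ 1 (mod 2).
    So t ≡ 1 (mod 2).
    Then x = 24 + 30·1 = 54, valid modulo lcm(30, 20) = 60: x ≡ 54 (mod 60).
Verify: 54 mod 10 = 4, 54 mod 6 = 0, 54 mod 20 = 14.

x ≡ 54 (mod 60).


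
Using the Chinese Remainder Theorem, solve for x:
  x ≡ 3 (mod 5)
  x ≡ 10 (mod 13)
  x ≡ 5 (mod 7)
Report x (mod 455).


Moduli 5, 13, 7 are pairwise coprime; by CRT there is a unique solution modulo M = 5 · 13 · 7 = 455.
Solve pairwise, accumulating the modulus:
  Start with x ≡ 3 (mod 5).
  Combine with x ≡ 10 (mod 13): since gcd(5, 13) = 1, we get a unique residue mod 65.
    Write x = 3 + 5·t and substitute into x ≡ 10 (mod 13): 5·t ≡ 10 − 3 = 7 (mod 13).
    The inverse of 5 mod 13 is 8 (since 5·8 = 40 = 3·13 + 1), so t ≡ 8·7 = 56 ≡ 4 (mod 13).
    Then x = 3 + 5·4 = 23, valid modulo lcm(5, 13) = 65: x ≡ 23 (mod 65).
  Combine with x ≡ 5 (mod 7): since gcd(65, 7) = 1, we get a unique residue mod 455.
    Write x = 23 + 65·t and substitute into x ≡ 5 (mod 7): 65·t ≡ 5 − 23 = -18 (mod 7).
    Reduce coefficients mod 7: 2·t ≡ 3 (mod 7).
    The inverse of 2 mod 7 is 4 (since 2·4 = 8 = 1·7 + 1), so t ≡ 4·3 = 12 ≡ 5 (mod 7).
    Then x = 23 + 65·5 = 348, valid modulo lcm(65, 7) = 455: x ≡ 348 (mod 455).
Verify: 348 mod 5 = 3 ✓, 348 mod 13 = 10 ✓, 348 mod 7 = 5 ✓.

x ≡ 348 (mod 455).


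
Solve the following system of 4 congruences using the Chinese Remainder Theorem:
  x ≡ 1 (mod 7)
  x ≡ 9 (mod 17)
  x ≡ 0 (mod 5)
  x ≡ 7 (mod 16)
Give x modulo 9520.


Product of moduli M = 7 · 17 · 5 · 16 = 9520.
Merge one congruence at a time:
  Start: x ≡ 1 (mod 7).
  Combine with x ≡ 9 (mod 17); new modulus lcm = 119.
    Write x = 1 + 7·t and substitute into x ≡ 9 (mod 17): 7·t ≡ 9 − 1 = 8 (mod 17).
    The inverse of 7 mod 17 is 5 (since 7·5 = 35 = 2·17 + 1), so t ≡ 5·8 = 40 ≡ 6 (mod 17).
    Then x = 1 + 7·6 = 43, valid modulo lcm(7, 17) = 119: x ≡ 43 (mod 119).
  Combine with x ≡ 0 (mod 5); new modulus lcm = 595.
    Write x = 43 + 119·t and substitute into x ≡ 0 (mod 5): 119·t ≡ 0 − 43 = -43 (mod 5).
    Reduce coefficients mod 5: 4·t ≡ 2 (mod 5).
    The inverse of 4 mod 5 is 4 (since 4·4 = 16 = 3·5 + 1), so t ≡ 4·2 = 8 ≡ 3 (mod 5).
    Then x = 43 + 119·3 = 400, valid modulo lcm(119, 5) = 595: x ≡ 400 (mod 595).
  Combine with x ≡ 7 (mod 16); new modulus lcm = 9520.
    Write x = 400 + 595·t and substitute into x ≡ 7 (mod 16): 595·t ≡ 7 − 400 = -393 (mod 16).
    Reduce coefficients mod 16: 3·t ≡ 7 (mod 16).
    The inverse of 3 mod 16 is 11 (since 3·11 = 33 = 2·16 + 1), so t ≡ 11·7 = 77 ≡ 13 (mod 16).
    Then x = 400 + 595·13 = 8135, valid modulo lcm(595, 16) = 9520: x ≡ 8135 (mod 9520).
Verify against each original: 8135 mod 7 = 1, 8135 mod 17 = 9, 8135 mod 5 = 0, 8135 mod 16 = 7.

x ≡ 8135 (mod 9520).


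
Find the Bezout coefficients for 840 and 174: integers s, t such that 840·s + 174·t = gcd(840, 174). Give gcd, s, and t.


Euclidean algorithm on (840, 174) — divide until remainder is 0:
  840 = 4 · 174 + 144
  174 = 1 · 144 + 30
  144 = 4 · 30 + 24
  30 = 1 · 24 + 6
  24 = 4 · 6 + 0
gcd(840, 174) = 6.
Track Bezout coefficients alongside the remainders: start with r₀ = 840 = a·1 + b·0 (s = 1, t = 0) and r₁ = 174 = a·0 + b·1 (s = 0, t = 1); each new remainder r_{k+1} = r_{k-1} − q_k·r_k inherits s_{k+1} = s_{k-1} − q_k·s_k, t_{k+1} = t_{k-1} − q_k·t_k, so r_k = a·s_k + b·t_k at every step:
  q = 4: r = 144, s = 1 − 4·0 = 1, t = 0 − 4·1 = -4  (check: 840·1 + 174·(-4) = 144)
  q = 1: r = 30, s = 0 − 1·1 = -1, t = 1 − 1·(-4) = 5  (check: 840·(-1) + 174·5 = 30)
  q = 4: r = 24, s = 1 − 4·(-1) = 5, t = -4 − 4·5 = -24  (check: 840·5 + 174·(-24) = 24)
  q = 1: r = 6, s = -1 − 1·5 = -6, t = 5 − 1·(-24) = 29  (check: 840·(-6) + 174·29 = 6)
The row with r = 6 (the gcd) gives the Bezout coefficients s = -6, t = 29.
Result: 840 · (-6) + 174 · (29) = 6.

gcd(840, 174) = 6; s = -6, t = 29 (check: 840·(-6) + 174·29 = 6).


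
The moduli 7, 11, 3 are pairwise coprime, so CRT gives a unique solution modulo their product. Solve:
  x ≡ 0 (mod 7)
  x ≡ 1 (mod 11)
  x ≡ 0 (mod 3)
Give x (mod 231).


Moduli 7, 11, 3 are pairwise coprime; by CRT there is a unique solution modulo M = 7 · 11 · 3 = 231.
Solve pairwise, accumulating the modulus:
  Start with x ≡ 0 (mod 7).
  Combine with x ≡ 1 (mod 11): since gcd(7, 11) = 1, we get a unique residue mod 77.
    Write x = 0 + 7·t and substitute into x ≡ 1 (mod 11): 7·t ≡ 1 − 0 = 1 (mod 11).
    The inverse of 7 mod 11 is 8 (since 7·8 = 56 = 5·11 + 1), so t ≡ 8·1 = 8 ≡ 8 (mod 11).
    Then x = 0 + 7·8 = 56, valid modulo lcm(7, 11) = 77: x ≡ 56 (mod 77).
  Combine with x ≡ 0 (mod 3): since gcd(77, 3) = 1, we get a unique residue mod 231.
    Write x = 56 + 77·t and substitute into x ≡ 0 (mod 3): 77·t ≡ 0 − 56 = -56 (mod 3).
    Reduce coefficients mod 3: 2·t ≡ 1 (mod 3).
    The inverse of 2 mod 3 is 2 (since 2·2 = 4 = 1·3 + 1), so t ≡ 2·1 = 2 ≡ 2 (mod 3).
    Then x = 56 + 77·2 = 210, valid modulo lcm(77, 3) = 231: x ≡ 210 (mod 231).
Verify: 210 mod 7 = 0 ✓, 210 mod 11 = 1 ✓, 210 mod 3 = 0 ✓.

x ≡ 210 (mod 231).


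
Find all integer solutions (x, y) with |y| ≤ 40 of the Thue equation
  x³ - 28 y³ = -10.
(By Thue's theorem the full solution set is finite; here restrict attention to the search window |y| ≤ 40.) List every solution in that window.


The equation is x³ - 28y³ = -10. For fixed y, x³ = 28·y³ − 10, so a solution requires the RHS to be a perfect cube.
Strategy: iterate y from -40 to 40, compute RHS = 28·y³ − 10, and check whether it is a (positive or negative) perfect cube.
Check small values of y:
  y = 0: RHS = -10 is not a perfect cube.
  y = 1: RHS = 18 is not a perfect cube.
  y = -1: RHS = -38 is not a perfect cube.
  y = 2: RHS = 214 is not a perfect cube.
  y = -2: RHS = -234 is not a perfect cube.
  y = 3: RHS = 746 is not a perfect cube.
  y = -3: RHS = -766 is not a perfect cube.
Continuing the search up to |y| = 40 finds no solutions either.
No (x, y) in the scanned range satisfies the equation.

No integer solutions with |y| ≤ 40.


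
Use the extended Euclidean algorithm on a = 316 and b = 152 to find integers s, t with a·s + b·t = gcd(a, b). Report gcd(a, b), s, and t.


Euclidean algorithm on (316, 152) — divide until remainder is 0:
  316 = 2 · 152 + 12
  152 = 12 · 12 + 8
  12 = 1 · 8 + 4
  8 = 2 · 4 + 0
gcd(316, 152) = 4.
Track Bezout coefficients alongside the remainders: start with r₀ = 316 = a·1 + b·0 (s = 1, t = 0) and r₁ = 152 = a·0 + b·1 (s = 0, t = 1); each new remainder r_{k+1} = r_{k-1} − q_k·r_k inherits s_{k+1} = s_{k-1} − q_k·s_k, t_{k+1} = t_{k-1} − q_k·t_k, so r_k = a·s_k + b·t_k at every step:
  q = 2: r = 12, s = 1 − 2·0 = 1, t = 0 − 2·1 = -2  (check: 316·1 + 152·(-2) = 12)
  q = 12: r = 8, s = 0 − 12·1 = -12, t = 1 − 12·(-2) = 25  (check: 316·(-12) + 152·25 = 8)
  q = 1: r = 4, s = 1 − 1·(-12) = 13, t = -2 − 1·25 = -27  (check: 316·13 + 152·(-27) = 4)
The row with r = 4 (the gcd) gives the Bezout coefficients s = 13, t = -27.
Result: 316 · (13) + 152 · (-27) = 4.

gcd(316, 152) = 4; s = 13, t = -27 (check: 316·13 + 152·(-27) = 4).


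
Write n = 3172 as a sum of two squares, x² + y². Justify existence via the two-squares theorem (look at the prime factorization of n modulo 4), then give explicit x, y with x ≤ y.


Step 1: Factor n = 3172 = 2^2 · 13 · 61.
Step 2: Check the mod-4 condition on each prime factor: 2 = 2 (special); 13 ≡ 1 (mod 4), exponent 1; 61 ≡ 1 (mod 4), exponent 1.
All primes ≡ 3 (mod 4) appear to even exponent (or don't appear), so by the two-squares theorem n IS expressible as a sum of two squares.
Step 3: Build a representation. Group n = k² · m with k = 2 and m = 13 · 61 = 793 (a product of primes ≡ 1 (mod 4)); a representation of m scales to one of n via (k·x)² + (k·y)² = k²(x² + y²). Each prime p ≡ 1 (mod 4) is itself a sum of two squares; find a² by testing p − a² for a perfect square:
  13: 13 − 1² = 12, 13 − 2² = 9 = 3² ⇒ 13 = 2² + 3².
  61: 61 − 1² = 60, 61 − 2² = 57, 61 − 3² = 52, 61 − 4² = 45, 61 − 5² = 36 = 6² ⇒ 61 = 5² + 6².
  Combine using the Brahmagupta–Fibonacci identity (a² + b²)(c² + d²) = (ac − bd)² + (ad + bc)² = (ac + bd)² + (ad − bc)²:
  13 · 61 = 793: from (2² + 3²)(5² + 6²), take (2·5 − 3·6, 2·6 + 3·5) = (10 − 18, 12 + 15) = (-8, 27); dropping signs (only squares matter) gives (8, 27); check 8² + 27² = 64 + 729 = 793 ✓.
  Scale by k = 2: (2·8, 2·27) = (16, 54).
Step 4: Order so x ≤ y and verify: 16² + 54² = 256 + 2916 = 3172 = n. ✓

n = 3172 = 16² + 54² (one valid representation with x ≤ y).


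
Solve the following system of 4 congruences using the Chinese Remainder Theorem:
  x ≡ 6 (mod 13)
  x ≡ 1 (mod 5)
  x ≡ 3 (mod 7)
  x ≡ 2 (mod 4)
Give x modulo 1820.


Product of moduli M = 13 · 5 · 7 · 4 = 1820.
Merge one congruence at a time:
  Start: x ≡ 6 (mod 13).
  Combine with x ≡ 1 (mod 5); new modulus lcm = 65.
    Write x = 6 + 13·t and substitute into x ≡ 1 (mod 5): 13·t ≡ 1 − 6 = -5 (mod 5).
    Reduce coefficients mod 5: 3·t ≡ 0 (mod 5).
    The inverse of 3 mod 5 is 2 (since 3·2 = 6 = 1·5 + 1), so t ≡ 2·0 = 0 ≡ 0 (mod 5).
    Then x = 6 + 13·0 = 6, valid modulo lcm(13, 5) = 65: x ≡ 6 (mod 65).
  Combine with x ≡ 3 (mod 7); new modulus lcm = 455.
    Write x = 6 + 65·t and substitute into x ≡ 3 (mod 7): 65·t ≡ 3 − 6 = -3 (mod 7).
    Reduce coefficients mod 7: 2·t ≡ 4 (mod 7).
    The inverse of 2 mod 7 is 4 (since 2·4 = 8 = 1·7 + 1), so t ≡ 4·4 = 16 ≡ 2 (mod 7).
    Then x = 6 + 65·2 = 136, valid modulo lcm(65, 7) = 455: x ≡ 136 (mod 455).
  Combine with x ≡ 2 (mod 4); new modulus lcm = 1820.
    Write x = 136 + 455·t and substitute into x ≡ 2 (mod 4): 455·t ≡ 2 − 136 = -134 (mod 4).
    Reduce coefficients mod 4: 3·t ≡ 2 (mod 4).
    The inverse of 3 mod 4 is 3 (since 3·3 = 9 = 2·4 + 1), so t ≡ 3·2 = 6 ≡ 2 (mod 4).
    Then x = 136 + 455·2 = 1046, valid modulo lcm(455, 4) = 1820: x ≡ 1046 (mod 1820).
Verify against each original: 1046 mod 13 = 6, 1046 mod 5 = 1, 1046 mod 7 = 3, 1046 mod 4 = 2.

x ≡ 1046 (mod 1820).


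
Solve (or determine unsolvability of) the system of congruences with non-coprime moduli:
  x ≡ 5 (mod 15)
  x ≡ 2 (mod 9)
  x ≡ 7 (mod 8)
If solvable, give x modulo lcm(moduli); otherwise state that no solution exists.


Moduli 15, 9, 8 are not pairwise coprime, so CRT works modulo lcm(m_i) when all pairwise compatibility conditions hold.
Pairwise compatibility: gcd(m_i, m_j) must divide a_i - a_j for every pair.
Merge one congruence at a time:
  Start: x ≡ 5 (mod 15).
  Combine with x ≡ 2 (mod 9): gcd(15, 9) = 3; 2 - 5 = -3, which IS divisible by 3, so compatible.
    Write x = 5 + 15·t and substitute into x ≡ 2 (mod 9): 15·t ≡ 2 − 5 = -3 (mod 9).
    Divide the congruence (and modulus) by g = 3: 5·t ≡ -1 (mod 3).
    Reduce coefficients mod 3: 2·t ≡ 2 (mod 3).
    The inverse of 2 mod 3 is 2 (since 2·2 = 4 = 1·3 + 1), so t ≡ 2·2 = 4 ≡ 1 (mod 3).
    Then x = 5 + 15·1 = 20, valid modulo lcm(15, 9) = 45: x ≡ 20 (mod 45).
  Combine with x ≡ 7 (mod 8): gcd(45, 8) = 1; 7 - 20 = -13, which IS divisible by 1, so compatible.
    Write x = 20 + 45·t and substitute into x ≡ 7 (mod 8): 45·t ≡ 7 − 20 = -13 (mod 8).
    Reduce coefficients mod 8: 5·t ≡ 3 (mod 8).
    The inverse of 5 mod 8 is 5 (since 5·5 = 25 = 3·8 + 1), so t ≡ 5·3 = 15 ≡ 7 (mod 8).
    Then x = 20 + 45·7 = 335, valid modulo lcm(45, 8) = 360: x ≡ 335 (mod 360).
Verify: 335 mod 15 = 5, 335 mod 9 = 2, 335 mod 8 = 7.

x ≡ 335 (mod 360).


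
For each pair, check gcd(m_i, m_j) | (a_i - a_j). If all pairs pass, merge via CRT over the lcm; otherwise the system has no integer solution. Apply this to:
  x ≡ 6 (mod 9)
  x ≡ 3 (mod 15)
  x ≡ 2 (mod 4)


Moduli 9, 15, 4 are not pairwise coprime, so CRT works modulo lcm(m_i) when all pairwise compatibility conditions hold.
Pairwise compatibility: gcd(m_i, m_j) must divide a_i - a_j for every pair.
Merge one congruence at a time:
  Start: x ≡ 6 (mod 9).
  Combine with x ≡ 3 (mod 15): gcd(9, 15) = 3; 3 - 6 = -3, which IS divisible by 3, so compatible.
    Write x = 6 + 9·t and substitute into x ≡ 3 (mod 15): 9·t ≡ 3 − 6 = -3 (mod 15).
    Divide the congruence (and modulus) by g = 3: 3·t ≡ -1 (mod 5).
    Reduce coefficients mod 5: 3·t ≡ 4 (mod 5).
    The inverse of 3 mod 5 is 2 (since 3·2 = 6 = 1·5 + 1), so t ≡ 2·4 = 8 ≡ 3 (mod 5).
    Then x = 6 + 9·3 = 33, valid modulo lcm(9, 15) = 45: x ≡ 33 (mod 45).
  Combine with x ≡ 2 (mod 4): gcd(45, 4) = 1; 2 - 33 = -31, which IS divisible by 1, so compatible.
    Write x = 33 + 45·t and substitute into x ≡ 2 (mod 4): 45·t ≡ 2 − 33 = -31 (mod 4).
    Reduce coefficients mod 4: 1·t ≡ 1 (mod 4).
    So t ≡ 1 (mod 4).
    Then x = 33 + 45·1 = 78, valid modulo lcm(45, 4) = 180: x ≡ 78 (mod 180).
Verify: 78 mod 9 = 6, 78 mod 15 = 3, 78 mod 4 = 2.

x ≡ 78 (mod 180).


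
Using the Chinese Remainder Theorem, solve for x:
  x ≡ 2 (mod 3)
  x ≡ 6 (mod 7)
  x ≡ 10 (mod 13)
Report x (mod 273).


Moduli 3, 7, 13 are pairwise coprime; by CRT there is a unique solution modulo M = 3 · 7 · 13 = 273.
Solve pairwise, accumulating the modulus:
  Start with x ≡ 2 (mod 3).
  Combine with x ≡ 6 (mod 7): since gcd(3, 7) = 1, we get a unique residue mod 21.
    Write x = 2 + 3·t and substitute into x ≡ 6 (mod 7): 3·t ≡ 6 − 2 = 4 (mod 7).
    The inverse of 3 mod 7 is 5 (since 3·5 = 15 = 2·7 + 1), so t ≡ 5·4 = 20 ≡ 6 (mod 7).
    Then x = 2 + 3·6 = 20, valid modulo lcm(3, 7) = 21: x ≡ 20 (mod 21).
  Combine with x ≡ 10 (mod 13): since gcd(21, 13) = 1, we get a unique residue mod 273.
    Write x = 20 + 21·t and substitute into x ≡ 10 (mod 13): 21·t ≡ 10 − 20 = -10 (mod 13).
    Reduce coefficients mod 13: 8·t ≡ 3 (mod 13).
    The inverse of 8 mod 13 is 5 (since 8·5 = 40 = 3·13 + 1), so t ≡ 5·3 = 15 ≡ 2 (mod 13).
    Then x = 20 + 21·2 = 62, valid modulo lcm(21, 13) = 273: x ≡ 62 (mod 273).
Verify: 62 mod 3 = 2 ✓, 62 mod 7 = 6 ✓, 62 mod 13 = 10 ✓.

x ≡ 62 (mod 273).


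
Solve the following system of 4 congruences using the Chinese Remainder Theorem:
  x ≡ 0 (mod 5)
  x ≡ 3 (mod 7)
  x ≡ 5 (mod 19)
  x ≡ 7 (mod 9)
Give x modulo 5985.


Product of moduli M = 5 · 7 · 19 · 9 = 5985.
Merge one congruence at a time:
  Start: x ≡ 0 (mod 5).
  Combine with x ≡ 3 (mod 7); new modulus lcm = 35.
    Write x = 0 + 5·t and substitute into x ≡ 3 (mod 7): 5·t ≡ 3 − 0 = 3 (mod 7).
    The inverse of 5 mod 7 is 3 (since 5·3 = 15 = 2·7 + 1), so t ≡ 3·3 = 9 ≡ 2 (mod 7).
    Then x = 0 + 5·2 = 10, valid modulo lcm(5, 7) = 35: x ≡ 10 (mod 35).
  Combine with x ≡ 5 (mod 19); new modulus lcm = 665.
    Write x = 10 + 35·t and substitute into x ≡ 5 (mod 19): 35·t ≡ 5 − 10 = -5 (mod 19).
    Reduce coefficients mod 19: 16·t ≡ 14 (mod 19).
    The inverse of 16 mod 19 is 6 (since 16·6 = 96 = 5·19 + 1), so t ≡ 6·14 = 84 ≡ 8 (mod 19).
    Then x = 10 + 35·8 = 290, valid modulo lcm(35, 19) = 665: x ≡ 290 (mod 665).
  Combine with x ≡ 7 (mod 9); new modulus lcm = 5985.
    Write x = 290 + 665·t and substitute into x ≡ 7 (mod 9): 665·t ≡ 7 − 290 = -283 (mod 9).
    Reduce coefficients mod 9: 8·t ≡ 5 (mod 9).
    The inverse of 8 mod 9 is 8 (since 8·8 = 64 = 7·9 + 1), so t ≡ 8·5 = 40 ≡ 4 (mod 9).
    Then x = 290 + 665·4 = 2950, valid modulo lcm(665, 9) = 5985: x ≡ 2950 (mod 5985).
Verify against each original: 2950 mod 5 = 0, 2950 mod 7 = 3, 2950 mod 19 = 5, 2950 mod 9 = 7.

x ≡ 2950 (mod 5985).


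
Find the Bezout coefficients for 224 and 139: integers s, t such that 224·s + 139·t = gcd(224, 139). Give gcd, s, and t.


Euclidean algorithm on (224, 139) — divide until remainder is 0:
  224 = 1 · 139 + 85
  139 = 1 · 85 + 54
  85 = 1 · 54 + 31
  54 = 1 · 31 + 23
  31 = 1 · 23 + 8
  23 = 2 · 8 + 7
  8 = 1 · 7 + 1
  7 = 7 · 1 + 0
gcd(224, 139) = 1.
Track Bezout coefficients alongside the remainders: start with r₀ = 224 = a·1 + b·0 (s = 1, t = 0) and r₁ = 139 = a·0 + b·1 (s = 0, t = 1); each new remainder r_{k+1} = r_{k-1} − q_k·r_k inherits s_{k+1} = s_{k-1} − q_k·s_k, t_{k+1} = t_{k-1} − q_k·t_k, so r_k = a·s_k + b·t_k at every step:
  q = 1: r = 85, s = 1 − 1·0 = 1, t = 0 − 1·1 = -1  (check: 224·1 + 139·(-1) = 85)
  q = 1: r = 54, s = 0 − 1·1 = -1, t = 1 − 1·(-1) = 2  (check: 224·(-1) + 139·2 = 54)
  q = 1: r = 31, s = 1 − 1·(-1) = 2, t = -1 − 1·2 = -3  (check: 224·2 + 139·(-3) = 31)
  q = 1: r = 23, s = -1 − 1·2 = -3, t = 2 − 1·(-3) = 5  (check: 224·(-3) + 139·5 = 23)
  q = 1: r = 8, s = 2 − 1·(-3) = 5, t = -3 − 1·5 = -8  (check: 224·5 + 139·(-8) = 8)
  q = 2: r = 7, s = -3 − 2·5 = -13, t = 5 − 2·(-8) = 21  (check: 224·(-13) + 139·21 = 7)
  q = 1: r = 1, s = 5 − 1·(-13) = 18, t = -8 − 1·21 = -29  (check: 224·18 + 139·(-29) = 1)
The row with r = 1 (the gcd) gives the Bezout coefficients s = 18, t = -29.
Result: 224 · (18) + 139 · (-29) = 1.

gcd(224, 139) = 1; s = 18, t = -29 (check: 224·18 + 139·(-29) = 1).


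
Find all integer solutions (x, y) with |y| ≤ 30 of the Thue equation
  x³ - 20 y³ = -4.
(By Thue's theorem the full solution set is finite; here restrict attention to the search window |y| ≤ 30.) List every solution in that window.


The equation is x³ - 20y³ = -4. For fixed y, x³ = 20·y³ − 4, so a solution requires the RHS to be a perfect cube.
Strategy: iterate y from -30 to 30, compute RHS = 20·y³ − 4, and check whether it is a (positive or negative) perfect cube.
Check small values of y:
  y = 0: RHS = -4 is not a perfect cube.
  y = 1: RHS = 16 is not a perfect cube.
  y = -1: RHS = -24 is not a perfect cube.
  y = 2: RHS = 156 is not a perfect cube.
  y = -2: RHS = -164 is not a perfect cube.
  y = 3: RHS = 536 is not a perfect cube.
  y = -3: RHS = -544 is not a perfect cube.
Continuing the search up to |y| = 30 finds no solutions either.
No (x, y) in the scanned range satisfies the equation.

No integer solutions with |y| ≤ 30.


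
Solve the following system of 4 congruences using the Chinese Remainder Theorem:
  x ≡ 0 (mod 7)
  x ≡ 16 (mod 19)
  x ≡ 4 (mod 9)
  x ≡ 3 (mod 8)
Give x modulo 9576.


Product of moduli M = 7 · 19 · 9 · 8 = 9576.
Merge one congruence at a time:
  Start: x ≡ 0 (mod 7).
  Combine with x ≡ 16 (mod 19); new modulus lcm = 133.
    Write x = 0 + 7·t and substitute into x ≡ 16 (mod 19): 7·t ≡ 16 − 0 = 16 (mod 19).
    The inverse of 7 mod 19 is 11 (since 7·11 = 77 = 4·19 + 1), so t ≡ 11·16 = 176 ≡ 5 (mod 19).
    Then x = 0 + 7·5 = 35, valid modulo lcm(7, 19) = 133: x ≡ 35 (mod 133).
  Combine with x ≡ 4 (mod 9); new modulus lcm = 1197.
    Write x = 35 + 133·t and substitute into x ≡ 4 (mod 9): 133·t ≡ 4 − 35 = -31 (mod 9).
    Reduce coefficients mod 9: 7·t ≡ 5 (mod 9).
    The inverse of 7 mod 9 is 4 (since 7·4 = 28 = 3·9 + 1), so t ≡ 4·5 = 20 ≡ 2 (mod 9).
    Then x = 35 + 133·2 = 301, valid modulo lcm(133, 9) = 1197: x ≡ 301 (mod 1197).
  Combine with x ≡ 3 (mod 8); new modulus lcm = 9576.
    Write x = 301 + 1197·t and substitute into x ≡ 3 (mod 8): 1197·t ≡ 3 − 301 = -298 (mod 8).
    Reduce coefficients mod 8: 5·t ≡ 6 (mod 8).
    The inverse of 5 mod 8 is 5 (since 5·5 = 25 = 3·8 + 1), so t ≡ 5·6 = 30 ≡ 6 (mod 8).
    Then x = 301 + 1197·6 = 7483, valid modulo lcm(1197, 8) = 9576: x ≡ 7483 (mod 9576).
Verify against each original: 7483 mod 7 = 0, 7483 mod 19 = 16, 7483 mod 9 = 4, 7483 mod 8 = 3.

x ≡ 7483 (mod 9576).


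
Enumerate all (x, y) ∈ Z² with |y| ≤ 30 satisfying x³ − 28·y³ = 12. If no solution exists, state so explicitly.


The equation is x³ - 28y³ = 12. For fixed y, x³ = 28·y³ + 12, so a solution requires the RHS to be a perfect cube.
Strategy: iterate y from -30 to 30, compute RHS = 28·y³ + 12, and check whether it is a (positive or negative) perfect cube.
Check small values of y:
  y = 0: RHS = 12 is not a perfect cube.
  y = 1: RHS = 40 is not a perfect cube.
  y = -1: RHS = -16 is not a perfect cube.
  y = 2: RHS = 236 is not a perfect cube.
  y = -2: RHS = -212 is not a perfect cube.
  y = 3: RHS = 768 is not a perfect cube.
  y = -3: RHS = -744 is not a perfect cube.
Continuing the search up to |y| = 30 finds no solutions either.
No (x, y) in the scanned range satisfies the equation.

No integer solutions with |y| ≤ 30.


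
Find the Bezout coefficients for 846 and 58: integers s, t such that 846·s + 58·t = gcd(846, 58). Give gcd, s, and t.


Euclidean algorithm on (846, 58) — divide until remainder is 0:
  846 = 14 · 58 + 34
  58 = 1 · 34 + 24
  34 = 1 · 24 + 10
  24 = 2 · 10 + 4
  10 = 2 · 4 + 2
  4 = 2 · 2 + 0
gcd(846, 58) = 2.
Track Bezout coefficients alongside the remainders: start with r₀ = 846 = a·1 + b·0 (s = 1, t = 0) and r₁ = 58 = a·0 + b·1 (s = 0, t = 1); each new remainder r_{k+1} = r_{k-1} − q_k·r_k inherits s_{k+1} = s_{k-1} − q_k·s_k, t_{k+1} = t_{k-1} − q_k·t_k, so r_k = a·s_k + b·t_k at every step:
  q = 14: r = 34, s = 1 − 14·0 = 1, t = 0 − 14·1 = -14  (check: 846·1 + 58·(-14) = 34)
  q = 1: r = 24, s = 0 − 1·1 = -1, t = 1 − 1·(-14) = 15  (check: 846·(-1) + 58·15 = 24)
  q = 1: r = 10, s = 1 − 1·(-1) = 2, t = -14 − 1·15 = -29  (check: 846·2 + 58·(-29) = 10)
  q = 2: r = 4, s = -1 − 2·2 = -5, t = 15 − 2·(-29) = 73  (check: 846·(-5) + 58·73 = 4)
  q = 2: r = 2, s = 2 − 2·(-5) = 12, t = -29 − 2·73 = -175  (check: 846·12 + 58·(-175) = 2)
The row with r = 2 (the gcd) gives the Bezout coefficients s = 12, t = -175.
Result: 846 · (12) + 58 · (-175) = 2.

gcd(846, 58) = 2; s = 12, t = -175 (check: 846·12 + 58·(-175) = 2).


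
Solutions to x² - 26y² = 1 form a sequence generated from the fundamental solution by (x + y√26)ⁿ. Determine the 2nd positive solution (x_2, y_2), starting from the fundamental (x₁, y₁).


Step 1: Find the fundamental solution (x₁, y₁) of x² - 26y² = 1.
  Expand √26 as a continued fraction. a₀ = ⌊√26⌋ = 5; iterate m_{k+1} = d_k·a_k − m_k, d_{k+1} = (26 − m_{k+1}²)/d_k, a_{k+1} = ⌊(a₀ + m_{k+1})/d_{k+1}⌋ (starting m₀ = 0, d₀ = 1), with convergents p_k = a_k·p_{k-1} + p_{k-2}, q_k = a_k·q_{k-1} + q_{k-2} (p₋₁ = 1, q₋₁ = 0):
  k = 0: a₀ = 5; p₀/q₀ = 5/1; p₀² − 26·q₀² = 25 − 26 = -1.
  k = 1: m = 5, d = 1, a = ⌊(5 + 5)/1⌋ = 10; p/q = (10·5 + 1)/(10·1 + 0) = 51/10; p² − 26·q² = 2601 − 2600 = 1.
  The first convergent with p² − 26·q² = 1 gives the fundamental solution (x₁, y₁) = (51, 10).
Step 2: Apply the recurrence (x_{n+1}, y_{n+1}) = (x₁x_n + 26y₁y_n, x₁y_n + y₁x_n) repeatedly.
  From (x_1, y_1) = (51, 10): x_2 = 51·51 + 26·10·10 = 5201; y_2 = 51·10 + 10·51 = 1020.
Step 3: Verify x_2² - 26·y_2² = 27050401 - 27050400 = 1 (should be 1). ✓

(x_1, y_1) = (51, 10); (x_2, y_2) = (5201, 1020).


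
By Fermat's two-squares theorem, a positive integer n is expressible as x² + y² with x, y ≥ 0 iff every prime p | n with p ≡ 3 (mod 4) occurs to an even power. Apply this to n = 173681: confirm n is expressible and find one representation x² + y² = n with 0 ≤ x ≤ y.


Step 1: Factor n = 173681 = 29 · 53 · 113.
Step 2: Check the mod-4 condition on each prime factor: 29 ≡ 1 (mod 4), exponent 1; 53 ≡ 1 (mod 4), exponent 1; 113 ≡ 1 (mod 4), exponent 1.
All primes ≡ 3 (mod 4) appear to even exponent (or don't appear), so by the two-squares theorem n IS expressible as a sum of two squares.
Step 3: Build a representation. Here n = 29 · 53 · 113 is a product of primes ≡ 1 (mod 4). Each prime p ≡ 1 (mod 4) is itself a sum of two squares; find a² by testing p − a² for a perfect square:
  29: 29 − 1² = 28, 29 − 2² = 25 = 5² ⇒ 29 = 2² + 5².
  53: 53 − 1² = 52, 53 − 2² = 49 = 7² ⇒ 53 = 2² + 7².
  113: 113 − 1² = 112, 113 − 2² = 109, 113 − 3² = 104, 113 − 4² = 97, 113 − 5² = 88, 113 − 6² = 77, 113 − 7² = 64 = 8² ⇒ 113 = 7² + 8².
  Combine using the Brahmagupta–Fibonacci identity (a² + b²)(c² + d²) = (ac − bd)² + (ad + bc)² = (ac + bd)² + (ad − bc)²:
  29 · 53 = 1537: from (2² + 5²)(2² + 7²), take (2·2 − 5·7, 2·7 + 5·2) = (4 − 35, 14 + 10) = (-31, 24); dropping signs (only squares matter) gives (31, 24); check 31² + 24² = 961 + 576 = 1537 ✓.
  1537 · 113 = 173681: from (31² + 24²)(7² + 8²), take (31·7 − 24·8, 31·8 + 24·7) = (217 − 192, 248 + 168) = (25, 416); check 25² + 416² = 625 + 173056 = 173681 ✓.
Step 4: Order so x ≤ y and verify: 25² + 416² = 625 + 173056 = 173681 = n. ✓

n = 173681 = 25² + 416² (one valid representation with x ≤ y).


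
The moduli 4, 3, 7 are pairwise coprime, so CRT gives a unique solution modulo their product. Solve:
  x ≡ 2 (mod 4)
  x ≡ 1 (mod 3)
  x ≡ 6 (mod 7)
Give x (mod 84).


Moduli 4, 3, 7 are pairwise coprime; by CRT there is a unique solution modulo M = 4 · 3 · 7 = 84.
Solve pairwise, accumulating the modulus:
  Start with x ≡ 2 (mod 4).
  Combine with x ≡ 1 (mod 3): since gcd(4, 3) = 1, we get a unique residue mod 12.
    Write x = 2 + 4·t and substitute into x ≡ 1 (mod 3): 4·t ≡ 1 − 2 = -1 (mod 3).
    Reduce coefficients mod 3: 1·t ≡ 2 (mod 3).
    So t ≡ 2 (mod 3).
    Then x = 2 + 4·2 = 10, valid modulo lcm(4, 3) = 12: x ≡ 10 (mod 12).
  Combine with x ≡ 6 (mod 7): since gcd(12, 7) = 1, we get a unique residue mod 84.
    Write x = 10 + 12·t and substitute into x ≡ 6 (mod 7): 12·t ≡ 6 − 10 = -4 (mod 7).
    Reduce coefficients mod 7: 5·t ≡ 3 (mod 7).
    The inverse of 5 mod 7 is 3 (since 5·3 = 15 = 2·7 + 1), so t ≡ 3·3 = 9 ≡ 2 (mod 7).
    Then x = 10 + 12·2 = 34, valid modulo lcm(12, 7) = 84: x ≡ 34 (mod 84).
Verify: 34 mod 4 = 2 ✓, 34 mod 3 = 1 ✓, 34 mod 7 = 6 ✓.

x ≡ 34 (mod 84).


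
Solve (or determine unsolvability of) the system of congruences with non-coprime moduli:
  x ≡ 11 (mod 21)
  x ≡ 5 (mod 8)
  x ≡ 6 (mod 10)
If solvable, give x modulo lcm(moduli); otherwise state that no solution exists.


Moduli 21, 8, 10 are not pairwise coprime, so CRT works modulo lcm(m_i) when all pairwise compatibility conditions hold.
Pairwise compatibility: gcd(m_i, m_j) must divide a_i - a_j for every pair.
Merge one congruence at a time:
  Start: x ≡ 11 (mod 21).
  Combine with x ≡ 5 (mod 8): gcd(21, 8) = 1; 5 - 11 = -6, which IS divisible by 1, so compatible.
    Write x = 11 + 21·t and substitute into x ≡ 5 (mod 8): 21·t ≡ 5 − 11 = -6 (mod 8).
    Reduce coefficients mod 8: 5·t ≡ 2 (mod 8).
    The inverse of 5 mod 8 is 5 (since 5·5 = 25 = 3·8 + 1), so t ≡ 5·2 = 10 ≡ 2 (mod 8).
    Then x = 11 + 21·2 = 53, valid modulo lcm(21, 8) = 168: x ≡ 53 (mod 168).
  Combine with x ≡ 6 (mod 10): gcd(168, 10) = 2, and 6 - 53 = -47 is NOT divisible by 2.
    ⇒ system is inconsistent (no integer solution).

No solution (the system is inconsistent).


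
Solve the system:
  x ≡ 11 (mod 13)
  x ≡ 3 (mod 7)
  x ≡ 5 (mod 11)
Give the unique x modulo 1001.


Moduli 13, 7, 11 are pairwise coprime; by CRT there is a unique solution modulo M = 13 · 7 · 11 = 1001.
Solve pairwise, accumulating the modulus:
  Start with x ≡ 11 (mod 13).
  Combine with x ≡ 3 (mod 7): since gcd(13, 7) = 1, we get a unique residue mod 91.
    Write x = 11 + 13·t and substitute into x ≡ 3 (mod 7): 13·t ≡ 3 − 11 = -8 (mod 7).
    Reduce coefficients mod 7: 6·t ≡ 6 (mod 7).
    The inverse of 6 mod 7 is 6 (since 6·6 = 36 = 5·7 + 1), so t ≡ 6·6 = 36 ≡ 1 (mod 7).
    Then x = 11 + 13·1 = 24, valid modulo lcm(13, 7) = 91: x ≡ 24 (mod 91).
  Combine with x ≡ 5 (mod 11): since gcd(91, 11) = 1, we get a unique residue mod 1001.
    Write x = 24 + 91·t and substitute into x ≡ 5 (mod 11): 91·t ≡ 5 − 24 = -19 (mod 11).
    Reduce coefficients mod 11: 3·t ≡ 3 (mod 11).
    The inverse of 3 mod 11 is 4 (since 3·4 = 12 = 1·11 + 1), so t ≡ 4·3 = 12 ≡ 1 (mod 11).
    Then x = 24 + 91·1 = 115, valid modulo lcm(91, 11) = 1001: x ≡ 115 (mod 1001).
Verify: 115 mod 13 = 11 ✓, 115 mod 7 = 3 ✓, 115 mod 11 = 5 ✓.

x ≡ 115 (mod 1001).


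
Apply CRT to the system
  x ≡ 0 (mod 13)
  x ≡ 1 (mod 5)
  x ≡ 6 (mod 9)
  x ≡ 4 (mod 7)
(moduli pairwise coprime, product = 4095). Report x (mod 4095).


Product of moduli M = 13 · 5 · 9 · 7 = 4095.
Merge one congruence at a time:
  Start: x ≡ 0 (mod 13).
  Combine with x ≡ 1 (mod 5); new modulus lcm = 65.
    Write x = 0 + 13·t and substitute into x ≡ 1 (mod 5): 13·t ≡ 1 − 0 = 1 (mod 5).
    Reduce coefficients mod 5: 3·t ≡ 1 (mod 5).
    The inverse of 3 mod 5 is 2 (since 3·2 = 6 = 1·5 + 1), so t ≡ 2·1 = 2 ≡ 2 (mod 5).
    Then x = 0 + 13·2 = 26, valid modulo lcm(13, 5) = 65: x ≡ 26 (mod 65).
  Combine with x ≡ 6 (mod 9); new modulus lcm = 585.
    Write x = 26 + 65·t and substitute into x ≡ 6 (mod 9): 65·t ≡ 6 − 26 = -20 (mod 9).
    Reduce coefficients mod 9: 2·t ≡ 7 (mod 9).
    The inverse of 2 mod 9 is 5 (since 2·5 = 10 = 1·9 + 1), so t ≡ 5·7 = 35 ≡ 8 (mod 9).
    Then x = 26 + 65·8 = 546, valid modulo lcm(65, 9) = 585: x ≡ 546 (mod 585).
  Combine with x ≡ 4 (mod 7); new modulus lcm = 4095.
    Write x = 546 + 585·t and substitute into x ≡ 4 (mod 7): 585·t ≡ 4 − 546 = -542 (mod 7).
    Reduce coefficients mod 7: 4·t ≡ 4 (mod 7).
    The inverse of 4 mod 7 is 2 (since 4·2 = 8 = 1·7 + 1), so t ≡ 2·4 = 8 ≡ 1 (mod 7).
    Then x = 546 + 585·1 = 1131, valid modulo lcm(585, 7) = 4095: x ≡ 1131 (mod 4095).
Verify against each original: 1131 mod 13 = 0, 1131 mod 5 = 1, 1131 mod 9 = 6, 1131 mod 7 = 4.

x ≡ 1131 (mod 4095).


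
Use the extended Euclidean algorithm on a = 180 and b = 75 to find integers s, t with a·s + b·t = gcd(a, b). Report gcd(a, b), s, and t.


Euclidean algorithm on (180, 75) — divide until remainder is 0:
  180 = 2 · 75 + 30
  75 = 2 · 30 + 15
  30 = 2 · 15 + 0
gcd(180, 75) = 15.
Track Bezout coefficients alongside the remainders: start with r₀ = 180 = a·1 + b·0 (s = 1, t = 0) and r₁ = 75 = a·0 + b·1 (s = 0, t = 1); each new remainder r_{k+1} = r_{k-1} − q_k·r_k inherits s_{k+1} = s_{k-1} − q_k·s_k, t_{k+1} = t_{k-1} − q_k·t_k, so r_k = a·s_k + b·t_k at every step:
  q = 2: r = 30, s = 1 − 2·0 = 1, t = 0 − 2·1 = -2  (check: 180·1 + 75·(-2) = 30)
  q = 2: r = 15, s = 0 − 2·1 = -2, t = 1 − 2·(-2) = 5  (check: 180·(-2) + 75·5 = 15)
The row with r = 15 (the gcd) gives the Bezout coefficients s = -2, t = 5.
Result: 180 · (-2) + 75 · (5) = 15.

gcd(180, 75) = 15; s = -2, t = 5 (check: 180·(-2) + 75·5 = 15).


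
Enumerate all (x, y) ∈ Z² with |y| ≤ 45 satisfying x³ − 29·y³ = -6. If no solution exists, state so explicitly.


The equation is x³ - 29y³ = -6. For fixed y, x³ = 29·y³ − 6, so a solution requires the RHS to be a perfect cube.
Strategy: iterate y from -45 to 45, compute RHS = 29·y³ − 6, and check whether it is a (positive or negative) perfect cube.
Check small values of y:
  y = 0: RHS = -6 is not a perfect cube.
  y = 1: RHS = 23 is not a perfect cube.
  y = -1: RHS = -35 is not a perfect cube.
  y = 2: RHS = 226 is not a perfect cube.
  y = -2: RHS = -238 is not a perfect cube.
  y = 3: RHS = 777 is not a perfect cube.
  y = -3: RHS = -789 is not a perfect cube.
Continuing the search up to |y| = 45 finds no solutions either.
No (x, y) in the scanned range satisfies the equation.

No integer solutions with |y| ≤ 45.


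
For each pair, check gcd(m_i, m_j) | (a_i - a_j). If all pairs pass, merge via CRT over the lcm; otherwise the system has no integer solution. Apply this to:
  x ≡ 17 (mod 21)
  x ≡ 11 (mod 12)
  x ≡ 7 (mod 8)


Moduli 21, 12, 8 are not pairwise coprime, so CRT works modulo lcm(m_i) when all pairwise compatibility conditions hold.
Pairwise compatibility: gcd(m_i, m_j) must divide a_i - a_j for every pair.
Merge one congruence at a time:
  Start: x ≡ 17 (mod 21).
  Combine with x ≡ 11 (mod 12): gcd(21, 12) = 3; 11 - 17 = -6, which IS divisible by 3, so compatible.
    Write x = 17 + 21·t and substitute into x ≡ 11 (mod 12): 21·t ≡ 11 − 17 = -6 (mod 12).
    Divide the congruence (and modulus) by g = 3: 7·t ≡ -2 (mod 4).
    Reduce coefficients mod 4: 3·t ≡ 2 (mod 4).
    The inverse of 3 mod 4 is 3 (since 3·3 = 9 = 2·4 + 1), so t ≡ 3·2 = 6 ≡ 2 (mod 4).
    Then x = 17 + 21·2 = 59, valid modulo lcm(21, 12) = 84: x ≡ 59 (mod 84).
  Combine with x ≡ 7 (mod 8): gcd(84, 8) = 4; 7 - 59 = -52, which IS divisible by 4, so compatible.
    Write x = 59 + 84·t and substitute into x ≡ 7 (mod 8): 84·t ≡ 7 − 59 = -52 (mod 8).
    Divide the congruence (and modulus) by g = 4: 21·t ≡ -13 (mod 2).
    Reduce coefficients mod 2: 1·t ≡ 1 (mod 2).
    So t ≡ 1 (mod 2).
    Then x = 59 + 84·1 = 143, valid modulo lcm(84, 8) = 168: x ≡ 143 (mod 168).
Verify: 143 mod 21 = 17, 143 mod 12 = 11, 143 mod 8 = 7.

x ≡ 143 (mod 168).


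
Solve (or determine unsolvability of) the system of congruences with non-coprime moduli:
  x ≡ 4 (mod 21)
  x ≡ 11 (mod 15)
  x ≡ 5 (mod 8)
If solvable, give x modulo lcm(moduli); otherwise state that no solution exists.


Moduli 21, 15, 8 are not pairwise coprime, so CRT works modulo lcm(m_i) when all pairwise compatibility conditions hold.
Pairwise compatibility: gcd(m_i, m_j) must divide a_i - a_j for every pair.
Merge one congruence at a time:
  Start: x ≡ 4 (mod 21).
  Combine with x ≡ 11 (mod 15): gcd(21, 15) = 3, and 11 - 4 = 7 is NOT divisible by 3.
    ⇒ system is inconsistent (no integer solution).

No solution (the system is inconsistent).


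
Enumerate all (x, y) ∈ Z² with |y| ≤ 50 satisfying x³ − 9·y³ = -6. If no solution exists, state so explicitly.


The equation is x³ - 9y³ = -6. For fixed y, x³ = 9·y³ − 6, so a solution requires the RHS to be a perfect cube.
Strategy: iterate y from -50 to 50, compute RHS = 9·y³ − 6, and check whether it is a (positive or negative) perfect cube.
Check small values of y:
  y = 0: RHS = -6 is not a perfect cube.
  y = 1: RHS = 3 is not a perfect cube.
  y = -1: RHS = -15 is not a perfect cube.
  y = 2: RHS = 66 is not a perfect cube.
  y = -2: RHS = -78 is not a perfect cube.
  y = 3: RHS = 237 is not a perfect cube.
  y = -3: RHS = -249 is not a perfect cube.
Continuing the search up to |y| = 50 finds no solutions either.
No (x, y) in the scanned range satisfies the equation.

No integer solutions with |y| ≤ 50.


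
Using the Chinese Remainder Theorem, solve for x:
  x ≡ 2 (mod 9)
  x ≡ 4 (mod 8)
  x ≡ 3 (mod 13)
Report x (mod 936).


Moduli 9, 8, 13 are pairwise coprime; by CRT there is a unique solution modulo M = 9 · 8 · 13 = 936.
Solve pairwise, accumulating the modulus:
  Start with x ≡ 2 (mod 9).
  Combine with x ≡ 4 (mod 8): since gcd(9, 8) = 1, we get a unique residue mod 72.
    Write x = 2 + 9·t and substitute into x ≡ 4 (mod 8): 9·t ≡ 4 − 2 = 2 (mod 8).
    Reduce coefficients mod 8: 1·t ≡ 2 (mod 8).
    So t ≡ 2 (mod 8).
    Then x = 2 + 9·2 = 20, valid modulo lcm(9, 8) = 72: x ≡ 20 (mod 72).
  Combine with x ≡ 3 (mod 13): since gcd(72, 13) = 1, we get a unique residue mod 936.
    Write x = 20 + 72·t and substitute into x ≡ 3 (mod 13): 72·t ≡ 3 − 20 = -17 (mod 13).
    Reduce coefficients mod 13: 7·t ≡ 9 (mod 13).
    The inverse of 7 mod 13 is 2 (since 7·2 = 14 = 1·13 + 1), so t ≡ 2·9 = 18 ≡ 5 (mod 13).
    Then x = 20 + 72·5 = 380, valid modulo lcm(72, 13) = 936: x ≡ 380 (mod 936).
Verify: 380 mod 9 = 2 ✓, 380 mod 8 = 4 ✓, 380 mod 13 = 3 ✓.

x ≡ 380 (mod 936).
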